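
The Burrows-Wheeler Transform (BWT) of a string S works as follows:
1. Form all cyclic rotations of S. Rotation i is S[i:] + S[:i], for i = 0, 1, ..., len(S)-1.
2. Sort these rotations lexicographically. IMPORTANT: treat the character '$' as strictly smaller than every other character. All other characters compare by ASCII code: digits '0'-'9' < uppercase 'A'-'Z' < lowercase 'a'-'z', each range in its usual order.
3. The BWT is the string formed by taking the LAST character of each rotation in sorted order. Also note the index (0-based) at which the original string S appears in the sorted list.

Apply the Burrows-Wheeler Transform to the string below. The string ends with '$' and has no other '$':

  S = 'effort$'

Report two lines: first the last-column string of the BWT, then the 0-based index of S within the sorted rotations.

Answer: t$effor
1

Derivation:
All 7 rotations (rotation i = S[i:]+S[:i]):
  rot[0] = effort$
  rot[1] = ffort$e
  rot[2] = fort$ef
  rot[3] = ort$eff
  rot[4] = rt$effo
  rot[5] = t$effor
  rot[6] = $effort
Sorted (with $ < everything):
  sorted[0] = $effort  (last char: 't')
  sorted[1] = effort$  (last char: '$')
  sorted[2] = ffort$e  (last char: 'e')
  sorted[3] = fort$ef  (last char: 'f')
  sorted[4] = ort$eff  (last char: 'f')
  sorted[5] = rt$effo  (last char: 'o')
  sorted[6] = t$effor  (last char: 'r')
Last column: t$effor
Original string S is at sorted index 1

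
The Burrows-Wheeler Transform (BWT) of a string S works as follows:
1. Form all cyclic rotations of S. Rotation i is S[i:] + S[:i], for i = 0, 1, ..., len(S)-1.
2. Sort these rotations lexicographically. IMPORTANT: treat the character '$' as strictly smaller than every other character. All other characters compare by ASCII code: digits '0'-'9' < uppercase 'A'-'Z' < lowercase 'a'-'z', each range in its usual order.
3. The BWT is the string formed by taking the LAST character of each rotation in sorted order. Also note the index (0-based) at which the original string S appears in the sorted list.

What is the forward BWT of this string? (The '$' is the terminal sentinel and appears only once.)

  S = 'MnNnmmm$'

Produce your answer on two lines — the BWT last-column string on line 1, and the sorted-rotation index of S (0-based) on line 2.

Answer: m$nmmnMN
1

Derivation:
All 8 rotations (rotation i = S[i:]+S[:i]):
  rot[0] = MnNnmmm$
  rot[1] = nNnmmm$M
  rot[2] = Nnmmm$Mn
  rot[3] = nmmm$MnN
  rot[4] = mmm$MnNn
  rot[5] = mm$MnNnm
  rot[6] = m$MnNnmm
  rot[7] = $MnNnmmm
Sorted (with $ < everything):
  sorted[0] = $MnNnmmm  (last char: 'm')
  sorted[1] = MnNnmmm$  (last char: '$')
  sorted[2] = Nnmmm$Mn  (last char: 'n')
  sorted[3] = m$MnNnmm  (last char: 'm')
  sorted[4] = mm$MnNnm  (last char: 'm')
  sorted[5] = mmm$MnNn  (last char: 'n')
  sorted[6] = nNnmmm$M  (last char: 'M')
  sorted[7] = nmmm$MnN  (last char: 'N')
Last column: m$nmmnMN
Original string S is at sorted index 1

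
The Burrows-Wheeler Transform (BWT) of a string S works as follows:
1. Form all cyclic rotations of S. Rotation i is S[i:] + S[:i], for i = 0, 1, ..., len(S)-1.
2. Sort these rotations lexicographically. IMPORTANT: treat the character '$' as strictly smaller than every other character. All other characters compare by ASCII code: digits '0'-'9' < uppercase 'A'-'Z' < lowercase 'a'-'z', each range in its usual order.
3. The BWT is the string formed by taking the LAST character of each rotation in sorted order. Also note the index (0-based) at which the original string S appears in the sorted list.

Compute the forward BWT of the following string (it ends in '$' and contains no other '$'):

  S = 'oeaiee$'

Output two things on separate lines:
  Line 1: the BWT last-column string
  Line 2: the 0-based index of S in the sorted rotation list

All 7 rotations (rotation i = S[i:]+S[:i]):
  rot[0] = oeaiee$
  rot[1] = eaiee$o
  rot[2] = aiee$oe
  rot[3] = iee$oea
  rot[4] = ee$oeai
  rot[5] = e$oeaie
  rot[6] = $oeaiee
Sorted (with $ < everything):
  sorted[0] = $oeaiee  (last char: 'e')
  sorted[1] = aiee$oe  (last char: 'e')
  sorted[2] = e$oeaie  (last char: 'e')
  sorted[3] = eaiee$o  (last char: 'o')
  sorted[4] = ee$oeai  (last char: 'i')
  sorted[5] = iee$oea  (last char: 'a')
  sorted[6] = oeaiee$  (last char: '$')
Last column: eeeoia$
Original string S is at sorted index 6

Answer: eeeoia$
6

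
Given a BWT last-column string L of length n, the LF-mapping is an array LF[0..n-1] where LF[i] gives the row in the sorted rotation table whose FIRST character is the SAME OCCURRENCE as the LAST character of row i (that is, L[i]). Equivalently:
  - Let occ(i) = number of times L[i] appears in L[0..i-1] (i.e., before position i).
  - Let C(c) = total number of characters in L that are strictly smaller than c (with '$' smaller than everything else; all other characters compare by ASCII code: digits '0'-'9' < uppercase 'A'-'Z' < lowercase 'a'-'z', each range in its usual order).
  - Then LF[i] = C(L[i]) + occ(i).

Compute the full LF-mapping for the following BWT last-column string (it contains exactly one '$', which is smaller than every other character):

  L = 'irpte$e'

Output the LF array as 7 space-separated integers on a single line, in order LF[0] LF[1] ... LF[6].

Answer: 3 5 4 6 1 0 2

Derivation:
Char counts: '$':1, 'e':2, 'i':1, 'p':1, 'r':1, 't':1
C (first-col start): C('$')=0, C('e')=1, C('i')=3, C('p')=4, C('r')=5, C('t')=6
L[0]='i': occ=0, LF[0]=C('i')+0=3+0=3
L[1]='r': occ=0, LF[1]=C('r')+0=5+0=5
L[2]='p': occ=0, LF[2]=C('p')+0=4+0=4
L[3]='t': occ=0, LF[3]=C('t')+0=6+0=6
L[4]='e': occ=0, LF[4]=C('e')+0=1+0=1
L[5]='$': occ=0, LF[5]=C('$')+0=0+0=0
L[6]='e': occ=1, LF[6]=C('e')+1=1+1=2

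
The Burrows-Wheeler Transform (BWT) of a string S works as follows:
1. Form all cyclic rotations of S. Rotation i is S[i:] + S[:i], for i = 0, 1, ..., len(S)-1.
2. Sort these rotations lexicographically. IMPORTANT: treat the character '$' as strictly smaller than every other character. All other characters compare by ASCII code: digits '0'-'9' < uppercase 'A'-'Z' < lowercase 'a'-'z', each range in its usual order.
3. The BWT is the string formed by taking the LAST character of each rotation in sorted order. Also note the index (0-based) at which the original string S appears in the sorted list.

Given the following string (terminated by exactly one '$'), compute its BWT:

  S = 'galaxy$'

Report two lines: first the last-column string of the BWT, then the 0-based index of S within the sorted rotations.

Answer: ygl$aax
3

Derivation:
All 7 rotations (rotation i = S[i:]+S[:i]):
  rot[0] = galaxy$
  rot[1] = alaxy$g
  rot[2] = laxy$ga
  rot[3] = axy$gal
  rot[4] = xy$gala
  rot[5] = y$galax
  rot[6] = $galaxy
Sorted (with $ < everything):
  sorted[0] = $galaxy  (last char: 'y')
  sorted[1] = alaxy$g  (last char: 'g')
  sorted[2] = axy$gal  (last char: 'l')
  sorted[3] = galaxy$  (last char: '$')
  sorted[4] = laxy$ga  (last char: 'a')
  sorted[5] = xy$gala  (last char: 'a')
  sorted[6] = y$galax  (last char: 'x')
Last column: ygl$aax
Original string S is at sorted index 3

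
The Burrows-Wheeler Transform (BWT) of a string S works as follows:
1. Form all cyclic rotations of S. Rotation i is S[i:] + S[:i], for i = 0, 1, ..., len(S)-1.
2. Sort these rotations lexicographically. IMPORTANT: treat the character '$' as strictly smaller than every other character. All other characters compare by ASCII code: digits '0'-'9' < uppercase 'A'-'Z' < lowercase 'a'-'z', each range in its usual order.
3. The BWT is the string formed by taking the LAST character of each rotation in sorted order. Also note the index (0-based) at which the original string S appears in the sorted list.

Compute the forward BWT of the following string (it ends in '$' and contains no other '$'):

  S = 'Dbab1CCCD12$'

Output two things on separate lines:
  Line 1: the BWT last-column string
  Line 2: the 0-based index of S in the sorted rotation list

Answer: 2Db11CCC$baD
8

Derivation:
All 12 rotations (rotation i = S[i:]+S[:i]):
  rot[0] = Dbab1CCCD12$
  rot[1] = bab1CCCD12$D
  rot[2] = ab1CCCD12$Db
  rot[3] = b1CCCD12$Dba
  rot[4] = 1CCCD12$Dbab
  rot[5] = CCCD12$Dbab1
  rot[6] = CCD12$Dbab1C
  rot[7] = CD12$Dbab1CC
  rot[8] = D12$Dbab1CCC
  rot[9] = 12$Dbab1CCCD
  rot[10] = 2$Dbab1CCCD1
  rot[11] = $Dbab1CCCD12
Sorted (with $ < everything):
  sorted[0] = $Dbab1CCCD12  (last char: '2')
  sorted[1] = 12$Dbab1CCCD  (last char: 'D')
  sorted[2] = 1CCCD12$Dbab  (last char: 'b')
  sorted[3] = 2$Dbab1CCCD1  (last char: '1')
  sorted[4] = CCCD12$Dbab1  (last char: '1')
  sorted[5] = CCD12$Dbab1C  (last char: 'C')
  sorted[6] = CD12$Dbab1CC  (last char: 'C')
  sorted[7] = D12$Dbab1CCC  (last char: 'C')
  sorted[8] = Dbab1CCCD12$  (last char: '$')
  sorted[9] = ab1CCCD12$Db  (last char: 'b')
  sorted[10] = b1CCCD12$Dba  (last char: 'a')
  sorted[11] = bab1CCCD12$D  (last char: 'D')
Last column: 2Db11CCC$baD
Original string S is at sorted index 8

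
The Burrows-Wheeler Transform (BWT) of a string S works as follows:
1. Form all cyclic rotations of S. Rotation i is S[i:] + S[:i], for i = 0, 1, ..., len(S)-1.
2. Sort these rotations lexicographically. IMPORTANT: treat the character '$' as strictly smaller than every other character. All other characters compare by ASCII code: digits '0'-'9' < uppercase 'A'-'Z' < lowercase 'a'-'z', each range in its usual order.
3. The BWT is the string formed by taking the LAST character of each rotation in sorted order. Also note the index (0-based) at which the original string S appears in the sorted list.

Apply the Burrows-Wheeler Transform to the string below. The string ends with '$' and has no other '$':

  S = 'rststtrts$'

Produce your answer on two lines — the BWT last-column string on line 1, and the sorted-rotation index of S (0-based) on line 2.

Answer: s$ttrttrss
1

Derivation:
All 10 rotations (rotation i = S[i:]+S[:i]):
  rot[0] = rststtrts$
  rot[1] = ststtrts$r
  rot[2] = tsttrts$rs
  rot[3] = sttrts$rst
  rot[4] = ttrts$rsts
  rot[5] = trts$rstst
  rot[6] = rts$rststt
  rot[7] = ts$rststtr
  rot[8] = s$rststtrt
  rot[9] = $rststtrts
Sorted (with $ < everything):
  sorted[0] = $rststtrts  (last char: 's')
  sorted[1] = rststtrts$  (last char: '$')
  sorted[2] = rts$rststt  (last char: 't')
  sorted[3] = s$rststtrt  (last char: 't')
  sorted[4] = ststtrts$r  (last char: 'r')
  sorted[5] = sttrts$rst  (last char: 't')
  sorted[6] = trts$rstst  (last char: 't')
  sorted[7] = ts$rststtr  (last char: 'r')
  sorted[8] = tsttrts$rs  (last char: 's')
  sorted[9] = ttrts$rsts  (last char: 's')
Last column: s$ttrttrss
Original string S is at sorted index 1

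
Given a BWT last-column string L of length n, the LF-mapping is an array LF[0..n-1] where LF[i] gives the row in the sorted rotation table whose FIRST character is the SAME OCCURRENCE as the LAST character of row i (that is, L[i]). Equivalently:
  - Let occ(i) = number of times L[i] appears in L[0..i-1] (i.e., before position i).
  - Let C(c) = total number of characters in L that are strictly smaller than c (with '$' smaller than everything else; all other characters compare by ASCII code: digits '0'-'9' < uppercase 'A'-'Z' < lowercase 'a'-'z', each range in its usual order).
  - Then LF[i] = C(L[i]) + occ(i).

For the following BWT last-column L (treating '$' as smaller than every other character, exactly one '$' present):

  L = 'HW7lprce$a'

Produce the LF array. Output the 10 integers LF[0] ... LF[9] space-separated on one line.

Answer: 2 3 1 7 8 9 5 6 0 4

Derivation:
Char counts: '$':1, '7':1, 'H':1, 'W':1, 'a':1, 'c':1, 'e':1, 'l':1, 'p':1, 'r':1
C (first-col start): C('$')=0, C('7')=1, C('H')=2, C('W')=3, C('a')=4, C('c')=5, C('e')=6, C('l')=7, C('p')=8, C('r')=9
L[0]='H': occ=0, LF[0]=C('H')+0=2+0=2
L[1]='W': occ=0, LF[1]=C('W')+0=3+0=3
L[2]='7': occ=0, LF[2]=C('7')+0=1+0=1
L[3]='l': occ=0, LF[3]=C('l')+0=7+0=7
L[4]='p': occ=0, LF[4]=C('p')+0=8+0=8
L[5]='r': occ=0, LF[5]=C('r')+0=9+0=9
L[6]='c': occ=0, LF[6]=C('c')+0=5+0=5
L[7]='e': occ=0, LF[7]=C('e')+0=6+0=6
L[8]='$': occ=0, LF[8]=C('$')+0=0+0=0
L[9]='a': occ=0, LF[9]=C('a')+0=4+0=4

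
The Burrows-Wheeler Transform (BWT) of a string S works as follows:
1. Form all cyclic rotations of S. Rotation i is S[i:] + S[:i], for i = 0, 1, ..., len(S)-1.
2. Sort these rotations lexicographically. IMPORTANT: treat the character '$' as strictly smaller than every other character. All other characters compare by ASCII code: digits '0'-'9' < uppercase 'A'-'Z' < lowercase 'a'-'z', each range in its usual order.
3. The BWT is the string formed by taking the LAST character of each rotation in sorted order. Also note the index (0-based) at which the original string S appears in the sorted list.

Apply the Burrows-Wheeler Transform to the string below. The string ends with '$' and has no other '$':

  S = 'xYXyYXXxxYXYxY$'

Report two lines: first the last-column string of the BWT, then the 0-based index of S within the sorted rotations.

Answer: YYYXYxyxxXYx$XX
12

Derivation:
All 15 rotations (rotation i = S[i:]+S[:i]):
  rot[0] = xYXyYXXxxYXYxY$
  rot[1] = YXyYXXxxYXYxY$x
  rot[2] = XyYXXxxYXYxY$xY
  rot[3] = yYXXxxYXYxY$xYX
  rot[4] = YXXxxYXYxY$xYXy
  rot[5] = XXxxYXYxY$xYXyY
  rot[6] = XxxYXYxY$xYXyYX
  rot[7] = xxYXYxY$xYXyYXX
  rot[8] = xYXYxY$xYXyYXXx
  rot[9] = YXYxY$xYXyYXXxx
  rot[10] = XYxY$xYXyYXXxxY
  rot[11] = YxY$xYXyYXXxxYX
  rot[12] = xY$xYXyYXXxxYXY
  rot[13] = Y$xYXyYXXxxYXYx
  rot[14] = $xYXyYXXxxYXYxY
Sorted (with $ < everything):
  sorted[0] = $xYXyYXXxxYXYxY  (last char: 'Y')
  sorted[1] = XXxxYXYxY$xYXyY  (last char: 'Y')
  sorted[2] = XYxY$xYXyYXXxxY  (last char: 'Y')
  sorted[3] = XxxYXYxY$xYXyYX  (last char: 'X')
  sorted[4] = XyYXXxxYXYxY$xY  (last char: 'Y')
  sorted[5] = Y$xYXyYXXxxYXYx  (last char: 'x')
  sorted[6] = YXXxxYXYxY$xYXy  (last char: 'y')
  sorted[7] = YXYxY$xYXyYXXxx  (last char: 'x')
  sorted[8] = YXyYXXxxYXYxY$x  (last char: 'x')
  sorted[9] = YxY$xYXyYXXxxYX  (last char: 'X')
  sorted[10] = xY$xYXyYXXxxYXY  (last char: 'Y')
  sorted[11] = xYXYxY$xYXyYXXx  (last char: 'x')
  sorted[12] = xYXyYXXxxYXYxY$  (last char: '$')
  sorted[13] = xxYXYxY$xYXyYXX  (last char: 'X')
  sorted[14] = yYXXxxYXYxY$xYX  (last char: 'X')
Last column: YYYXYxyxxXYx$XX
Original string S is at sorted index 12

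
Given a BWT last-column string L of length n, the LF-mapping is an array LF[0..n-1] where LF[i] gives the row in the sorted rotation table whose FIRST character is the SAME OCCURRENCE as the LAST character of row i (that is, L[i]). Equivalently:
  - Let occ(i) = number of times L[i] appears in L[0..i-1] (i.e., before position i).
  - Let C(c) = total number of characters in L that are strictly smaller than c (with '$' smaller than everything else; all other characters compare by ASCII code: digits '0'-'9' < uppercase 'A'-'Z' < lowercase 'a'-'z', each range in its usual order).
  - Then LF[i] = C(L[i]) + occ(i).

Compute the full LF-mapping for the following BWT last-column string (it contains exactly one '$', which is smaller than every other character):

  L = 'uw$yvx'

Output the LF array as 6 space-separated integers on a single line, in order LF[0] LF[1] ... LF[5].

Answer: 1 3 0 5 2 4

Derivation:
Char counts: '$':1, 'u':1, 'v':1, 'w':1, 'x':1, 'y':1
C (first-col start): C('$')=0, C('u')=1, C('v')=2, C('w')=3, C('x')=4, C('y')=5
L[0]='u': occ=0, LF[0]=C('u')+0=1+0=1
L[1]='w': occ=0, LF[1]=C('w')+0=3+0=3
L[2]='$': occ=0, LF[2]=C('$')+0=0+0=0
L[3]='y': occ=0, LF[3]=C('y')+0=5+0=5
L[4]='v': occ=0, LF[4]=C('v')+0=2+0=2
L[5]='x': occ=0, LF[5]=C('x')+0=4+0=4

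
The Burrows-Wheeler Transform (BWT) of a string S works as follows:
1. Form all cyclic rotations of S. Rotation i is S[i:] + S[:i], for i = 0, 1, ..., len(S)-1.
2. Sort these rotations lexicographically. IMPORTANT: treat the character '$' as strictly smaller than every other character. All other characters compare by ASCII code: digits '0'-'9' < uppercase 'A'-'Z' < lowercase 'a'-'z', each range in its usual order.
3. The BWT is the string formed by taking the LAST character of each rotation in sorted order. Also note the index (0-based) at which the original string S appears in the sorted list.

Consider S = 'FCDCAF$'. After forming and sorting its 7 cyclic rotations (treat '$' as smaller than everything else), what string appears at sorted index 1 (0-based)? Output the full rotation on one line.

All 7 rotations (rotation i = S[i:]+S[:i]):
  rot[0] = FCDCAF$
  rot[1] = CDCAF$F
  rot[2] = DCAF$FC
  rot[3] = CAF$FCD
  rot[4] = AF$FCDC
  rot[5] = F$FCDCA
  rot[6] = $FCDCAF
Sorted (with $ < everything):
  sorted[0] = $FCDCAF
  sorted[1] = AF$FCDC
  sorted[2] = CAF$FCD
  sorted[3] = CDCAF$F
  sorted[4] = DCAF$FC
  sorted[5] = F$FCDCA
  sorted[6] = FCDCAF$
sorted[1] = AF$FCDC

Answer: AF$FCDC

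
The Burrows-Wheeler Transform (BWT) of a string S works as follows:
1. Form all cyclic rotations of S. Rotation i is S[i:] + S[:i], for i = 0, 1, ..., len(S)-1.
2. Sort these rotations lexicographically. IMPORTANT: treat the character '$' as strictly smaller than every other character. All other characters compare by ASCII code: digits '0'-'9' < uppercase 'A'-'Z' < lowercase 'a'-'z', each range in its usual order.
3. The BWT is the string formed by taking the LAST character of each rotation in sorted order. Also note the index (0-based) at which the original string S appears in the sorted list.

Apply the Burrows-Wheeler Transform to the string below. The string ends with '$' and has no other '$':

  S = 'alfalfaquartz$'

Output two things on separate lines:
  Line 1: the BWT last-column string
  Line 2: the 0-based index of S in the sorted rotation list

Answer: z$ffullaaaarqt
1

Derivation:
All 14 rotations (rotation i = S[i:]+S[:i]):
  rot[0] = alfalfaquartz$
  rot[1] = lfalfaquartz$a
  rot[2] = falfaquartz$al
  rot[3] = alfaquartz$alf
  rot[4] = lfaquartz$alfa
  rot[5] = faquartz$alfal
  rot[6] = aquartz$alfalf
  rot[7] = quartz$alfalfa
  rot[8] = uartz$alfalfaq
  rot[9] = artz$alfalfaqu
  rot[10] = rtz$alfalfaqua
  rot[11] = tz$alfalfaquar
  rot[12] = z$alfalfaquart
  rot[13] = $alfalfaquartz
Sorted (with $ < everything):
  sorted[0] = $alfalfaquartz  (last char: 'z')
  sorted[1] = alfalfaquartz$  (last char: '$')
  sorted[2] = alfaquartz$alf  (last char: 'f')
  sorted[3] = aquartz$alfalf  (last char: 'f')
  sorted[4] = artz$alfalfaqu  (last char: 'u')
  sorted[5] = falfaquartz$al  (last char: 'l')
  sorted[6] = faquartz$alfal  (last char: 'l')
  sorted[7] = lfalfaquartz$a  (last char: 'a')
  sorted[8] = lfaquartz$alfa  (last char: 'a')
  sorted[9] = quartz$alfalfa  (last char: 'a')
  sorted[10] = rtz$alfalfaqua  (last char: 'a')
  sorted[11] = tz$alfalfaquar  (last char: 'r')
  sorted[12] = uartz$alfalfaq  (last char: 'q')
  sorted[13] = z$alfalfaquart  (last char: 't')
Last column: z$ffullaaaarqt
Original string S is at sorted index 1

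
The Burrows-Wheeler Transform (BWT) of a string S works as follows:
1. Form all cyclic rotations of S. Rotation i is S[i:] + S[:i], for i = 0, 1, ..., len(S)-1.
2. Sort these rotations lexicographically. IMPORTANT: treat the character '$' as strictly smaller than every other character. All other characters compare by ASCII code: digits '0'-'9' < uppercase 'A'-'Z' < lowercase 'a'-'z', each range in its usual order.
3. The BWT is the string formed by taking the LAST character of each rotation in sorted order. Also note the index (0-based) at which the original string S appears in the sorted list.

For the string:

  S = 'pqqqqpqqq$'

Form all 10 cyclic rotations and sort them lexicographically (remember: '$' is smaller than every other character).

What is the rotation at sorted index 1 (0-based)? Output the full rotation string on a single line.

All 10 rotations (rotation i = S[i:]+S[:i]):
  rot[0] = pqqqqpqqq$
  rot[1] = qqqqpqqq$p
  rot[2] = qqqpqqq$pq
  rot[3] = qqpqqq$pqq
  rot[4] = qpqqq$pqqq
  rot[5] = pqqq$pqqqq
  rot[6] = qqq$pqqqqp
  rot[7] = qq$pqqqqpq
  rot[8] = q$pqqqqpqq
  rot[9] = $pqqqqpqqq
Sorted (with $ < everything):
  sorted[0] = $pqqqqpqqq
  sorted[1] = pqqq$pqqqq
  sorted[2] = pqqqqpqqq$
  sorted[3] = q$pqqqqpqq
  sorted[4] = qpqqq$pqqq
  sorted[5] = qq$pqqqqpq
  sorted[6] = qqpqqq$pqq
  sorted[7] = qqq$pqqqqp
  sorted[8] = qqqpqqq$pq
  sorted[9] = qqqqpqqq$p
sorted[1] = pqqq$pqqqq

Answer: pqqq$pqqqq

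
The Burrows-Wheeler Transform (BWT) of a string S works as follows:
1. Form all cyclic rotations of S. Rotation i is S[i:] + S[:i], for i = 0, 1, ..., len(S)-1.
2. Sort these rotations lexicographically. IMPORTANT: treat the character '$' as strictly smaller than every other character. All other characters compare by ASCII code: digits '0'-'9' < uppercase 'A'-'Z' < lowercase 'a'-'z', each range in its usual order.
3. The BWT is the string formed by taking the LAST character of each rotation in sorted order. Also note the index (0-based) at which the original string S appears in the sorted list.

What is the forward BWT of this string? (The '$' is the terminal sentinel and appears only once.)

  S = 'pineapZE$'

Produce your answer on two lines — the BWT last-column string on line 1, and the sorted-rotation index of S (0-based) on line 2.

All 9 rotations (rotation i = S[i:]+S[:i]):
  rot[0] = pineapZE$
  rot[1] = ineapZE$p
  rot[2] = neapZE$pi
  rot[3] = eapZE$pin
  rot[4] = apZE$pine
  rot[5] = pZE$pinea
  rot[6] = ZE$pineap
  rot[7] = E$pineapZ
  rot[8] = $pineapZE
Sorted (with $ < everything):
  sorted[0] = $pineapZE  (last char: 'E')
  sorted[1] = E$pineapZ  (last char: 'Z')
  sorted[2] = ZE$pineap  (last char: 'p')
  sorted[3] = apZE$pine  (last char: 'e')
  sorted[4] = eapZE$pin  (last char: 'n')
  sorted[5] = ineapZE$p  (last char: 'p')
  sorted[6] = neapZE$pi  (last char: 'i')
  sorted[7] = pZE$pinea  (last char: 'a')
  sorted[8] = pineapZE$  (last char: '$')
Last column: EZpenpia$
Original string S is at sorted index 8

Answer: EZpenpia$
8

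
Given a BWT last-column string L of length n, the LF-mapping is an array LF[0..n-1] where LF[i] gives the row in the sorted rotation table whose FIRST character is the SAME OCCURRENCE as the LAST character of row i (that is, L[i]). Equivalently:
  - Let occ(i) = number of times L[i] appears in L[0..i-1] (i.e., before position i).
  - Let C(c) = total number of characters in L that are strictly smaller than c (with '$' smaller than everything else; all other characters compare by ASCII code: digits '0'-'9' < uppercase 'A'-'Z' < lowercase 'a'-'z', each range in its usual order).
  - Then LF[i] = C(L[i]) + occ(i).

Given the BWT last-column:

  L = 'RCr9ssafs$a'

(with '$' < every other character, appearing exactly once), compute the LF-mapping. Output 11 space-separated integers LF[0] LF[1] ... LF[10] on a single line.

Answer: 3 2 7 1 8 9 4 6 10 0 5

Derivation:
Char counts: '$':1, '9':1, 'C':1, 'R':1, 'a':2, 'f':1, 'r':1, 's':3
C (first-col start): C('$')=0, C('9')=1, C('C')=2, C('R')=3, C('a')=4, C('f')=6, C('r')=7, C('s')=8
L[0]='R': occ=0, LF[0]=C('R')+0=3+0=3
L[1]='C': occ=0, LF[1]=C('C')+0=2+0=2
L[2]='r': occ=0, LF[2]=C('r')+0=7+0=7
L[3]='9': occ=0, LF[3]=C('9')+0=1+0=1
L[4]='s': occ=0, LF[4]=C('s')+0=8+0=8
L[5]='s': occ=1, LF[5]=C('s')+1=8+1=9
L[6]='a': occ=0, LF[6]=C('a')+0=4+0=4
L[7]='f': occ=0, LF[7]=C('f')+0=6+0=6
L[8]='s': occ=2, LF[8]=C('s')+2=8+2=10
L[9]='$': occ=0, LF[9]=C('$')+0=0+0=0
L[10]='a': occ=1, LF[10]=C('a')+1=4+1=5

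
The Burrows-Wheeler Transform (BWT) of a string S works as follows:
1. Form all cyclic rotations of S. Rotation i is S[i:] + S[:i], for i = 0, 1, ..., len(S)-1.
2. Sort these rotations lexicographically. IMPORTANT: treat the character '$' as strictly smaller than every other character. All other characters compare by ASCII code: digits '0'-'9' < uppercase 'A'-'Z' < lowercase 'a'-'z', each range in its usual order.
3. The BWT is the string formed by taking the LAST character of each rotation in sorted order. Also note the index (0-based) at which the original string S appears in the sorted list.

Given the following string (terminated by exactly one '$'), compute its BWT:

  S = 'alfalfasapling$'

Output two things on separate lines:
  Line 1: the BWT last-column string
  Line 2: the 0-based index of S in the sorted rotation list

Answer: g$fsfllnlaapiaa
1

Derivation:
All 15 rotations (rotation i = S[i:]+S[:i]):
  rot[0] = alfalfasapling$
  rot[1] = lfalfasapling$a
  rot[2] = falfasapling$al
  rot[3] = alfasapling$alf
  rot[4] = lfasapling$alfa
  rot[5] = fasapling$alfal
  rot[6] = asapling$alfalf
  rot[7] = sapling$alfalfa
  rot[8] = apling$alfalfas
  rot[9] = pling$alfalfasa
  rot[10] = ling$alfalfasap
  rot[11] = ing$alfalfasapl
  rot[12] = ng$alfalfasapli
  rot[13] = g$alfalfasaplin
  rot[14] = $alfalfasapling
Sorted (with $ < everything):
  sorted[0] = $alfalfasapling  (last char: 'g')
  sorted[1] = alfalfasapling$  (last char: '$')
  sorted[2] = alfasapling$alf  (last char: 'f')
  sorted[3] = apling$alfalfas  (last char: 's')
  sorted[4] = asapling$alfalf  (last char: 'f')
  sorted[5] = falfasapling$al  (last char: 'l')
  sorted[6] = fasapling$alfal  (last char: 'l')
  sorted[7] = g$alfalfasaplin  (last char: 'n')
  sorted[8] = ing$alfalfasapl  (last char: 'l')
  sorted[9] = lfalfasapling$a  (last char: 'a')
  sorted[10] = lfasapling$alfa  (last char: 'a')
  sorted[11] = ling$alfalfasap  (last char: 'p')
  sorted[12] = ng$alfalfasapli  (last char: 'i')
  sorted[13] = pling$alfalfasa  (last char: 'a')
  sorted[14] = sapling$alfalfa  (last char: 'a')
Last column: g$fsfllnlaapiaa
Original string S is at sorted index 1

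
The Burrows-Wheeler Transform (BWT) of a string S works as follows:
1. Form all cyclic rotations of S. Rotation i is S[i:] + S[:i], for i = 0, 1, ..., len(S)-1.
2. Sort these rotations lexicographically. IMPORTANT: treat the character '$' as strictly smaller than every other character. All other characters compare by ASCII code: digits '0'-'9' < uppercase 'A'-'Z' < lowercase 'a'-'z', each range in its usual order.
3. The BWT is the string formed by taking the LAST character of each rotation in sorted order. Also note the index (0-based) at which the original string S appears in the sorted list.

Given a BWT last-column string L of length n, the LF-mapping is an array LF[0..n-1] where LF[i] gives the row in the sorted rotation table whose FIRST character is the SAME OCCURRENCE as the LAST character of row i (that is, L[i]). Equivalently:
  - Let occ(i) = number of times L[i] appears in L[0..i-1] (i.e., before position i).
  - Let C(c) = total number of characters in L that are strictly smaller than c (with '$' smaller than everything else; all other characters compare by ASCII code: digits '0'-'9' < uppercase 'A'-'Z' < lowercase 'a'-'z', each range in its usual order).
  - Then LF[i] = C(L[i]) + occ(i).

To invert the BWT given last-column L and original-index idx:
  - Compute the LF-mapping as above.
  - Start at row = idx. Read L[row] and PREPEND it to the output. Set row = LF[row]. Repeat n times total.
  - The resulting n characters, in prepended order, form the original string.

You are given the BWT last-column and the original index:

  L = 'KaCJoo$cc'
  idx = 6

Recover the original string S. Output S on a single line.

Answer: cocoaCJK$

Derivation:
LF mapping: 3 4 1 2 7 8 0 5 6
Walk LF starting at row 6, prepending L[row]:
  step 1: row=6, L[6]='$', prepend. Next row=LF[6]=0
  step 2: row=0, L[0]='K', prepend. Next row=LF[0]=3
  step 3: row=3, L[3]='J', prepend. Next row=LF[3]=2
  step 4: row=2, L[2]='C', prepend. Next row=LF[2]=1
  step 5: row=1, L[1]='a', prepend. Next row=LF[1]=4
  step 6: row=4, L[4]='o', prepend. Next row=LF[4]=7
  step 7: row=7, L[7]='c', prepend. Next row=LF[7]=5
  step 8: row=5, L[5]='o', prepend. Next row=LF[5]=8
  step 9: row=8, L[8]='c', prepend. Next row=LF[8]=6
Reversed output: cocoaCJK$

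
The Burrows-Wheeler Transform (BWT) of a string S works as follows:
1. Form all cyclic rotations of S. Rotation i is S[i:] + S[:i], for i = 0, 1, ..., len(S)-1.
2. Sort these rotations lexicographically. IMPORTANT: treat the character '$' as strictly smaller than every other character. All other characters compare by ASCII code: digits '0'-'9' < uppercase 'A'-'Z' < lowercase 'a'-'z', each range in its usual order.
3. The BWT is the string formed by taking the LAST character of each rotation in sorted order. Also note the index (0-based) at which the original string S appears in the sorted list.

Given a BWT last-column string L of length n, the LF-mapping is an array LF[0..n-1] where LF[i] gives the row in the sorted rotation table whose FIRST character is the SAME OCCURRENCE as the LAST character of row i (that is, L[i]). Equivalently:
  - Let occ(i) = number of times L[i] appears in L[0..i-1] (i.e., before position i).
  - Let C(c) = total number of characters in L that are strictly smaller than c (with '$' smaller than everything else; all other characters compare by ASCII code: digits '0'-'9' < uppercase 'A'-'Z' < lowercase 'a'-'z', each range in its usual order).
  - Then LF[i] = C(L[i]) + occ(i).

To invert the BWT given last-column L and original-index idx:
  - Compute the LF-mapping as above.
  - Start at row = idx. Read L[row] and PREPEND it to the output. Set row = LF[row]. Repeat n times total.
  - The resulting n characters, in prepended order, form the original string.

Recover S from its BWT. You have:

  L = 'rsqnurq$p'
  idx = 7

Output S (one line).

LF mapping: 5 7 3 1 8 6 4 0 2
Walk LF starting at row 7, prepending L[row]:
  step 1: row=7, L[7]='$', prepend. Next row=LF[7]=0
  step 2: row=0, L[0]='r', prepend. Next row=LF[0]=5
  step 3: row=5, L[5]='r', prepend. Next row=LF[5]=6
  step 4: row=6, L[6]='q', prepend. Next row=LF[6]=4
  step 5: row=4, L[4]='u', prepend. Next row=LF[4]=8
  step 6: row=8, L[8]='p', prepend. Next row=LF[8]=2
  step 7: row=2, L[2]='q', prepend. Next row=LF[2]=3
  step 8: row=3, L[3]='n', prepend. Next row=LF[3]=1
  step 9: row=1, L[1]='s', prepend. Next row=LF[1]=7
Reversed output: snqpuqrr$

Answer: snqpuqrr$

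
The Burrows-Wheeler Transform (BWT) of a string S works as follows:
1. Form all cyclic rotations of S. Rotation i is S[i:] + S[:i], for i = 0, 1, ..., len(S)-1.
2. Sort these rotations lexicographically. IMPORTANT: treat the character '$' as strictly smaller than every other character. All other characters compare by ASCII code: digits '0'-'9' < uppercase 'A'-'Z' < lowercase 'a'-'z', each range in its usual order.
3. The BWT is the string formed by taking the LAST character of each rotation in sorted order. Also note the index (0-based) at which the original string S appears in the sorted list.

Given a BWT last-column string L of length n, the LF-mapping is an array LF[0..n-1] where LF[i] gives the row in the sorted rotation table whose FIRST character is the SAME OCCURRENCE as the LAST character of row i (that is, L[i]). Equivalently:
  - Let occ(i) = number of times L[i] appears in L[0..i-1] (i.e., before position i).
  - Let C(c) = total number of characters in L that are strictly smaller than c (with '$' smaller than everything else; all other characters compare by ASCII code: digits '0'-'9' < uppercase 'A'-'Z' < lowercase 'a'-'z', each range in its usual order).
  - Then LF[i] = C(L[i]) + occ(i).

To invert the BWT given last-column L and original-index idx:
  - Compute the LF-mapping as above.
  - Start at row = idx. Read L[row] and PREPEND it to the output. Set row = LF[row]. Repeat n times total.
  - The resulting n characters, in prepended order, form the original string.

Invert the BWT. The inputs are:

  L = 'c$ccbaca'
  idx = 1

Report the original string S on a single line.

Answer: acaccbc$

Derivation:
LF mapping: 4 0 5 6 3 1 7 2
Walk LF starting at row 1, prepending L[row]:
  step 1: row=1, L[1]='$', prepend. Next row=LF[1]=0
  step 2: row=0, L[0]='c', prepend. Next row=LF[0]=4
  step 3: row=4, L[4]='b', prepend. Next row=LF[4]=3
  step 4: row=3, L[3]='c', prepend. Next row=LF[3]=6
  step 5: row=6, L[6]='c', prepend. Next row=LF[6]=7
  step 6: row=7, L[7]='a', prepend. Next row=LF[7]=2
  step 7: row=2, L[2]='c', prepend. Next row=LF[2]=5
  step 8: row=5, L[5]='a', prepend. Next row=LF[5]=1
Reversed output: acaccbc$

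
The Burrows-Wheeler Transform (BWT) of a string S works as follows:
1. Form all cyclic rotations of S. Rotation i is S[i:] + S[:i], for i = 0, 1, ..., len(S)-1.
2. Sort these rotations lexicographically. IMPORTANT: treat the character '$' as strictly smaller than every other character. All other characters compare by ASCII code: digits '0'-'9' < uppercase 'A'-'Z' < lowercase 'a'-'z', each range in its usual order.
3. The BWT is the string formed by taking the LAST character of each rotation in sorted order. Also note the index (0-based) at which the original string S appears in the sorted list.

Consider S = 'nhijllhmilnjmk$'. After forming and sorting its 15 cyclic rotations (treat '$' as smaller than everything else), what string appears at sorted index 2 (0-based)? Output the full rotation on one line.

All 15 rotations (rotation i = S[i:]+S[:i]):
  rot[0] = nhijllhmilnjmk$
  rot[1] = hijllhmilnjmk$n
  rot[2] = ijllhmilnjmk$nh
  rot[3] = jllhmilnjmk$nhi
  rot[4] = llhmilnjmk$nhij
  rot[5] = lhmilnjmk$nhijl
  rot[6] = hmilnjmk$nhijll
  rot[7] = milnjmk$nhijllh
  rot[8] = ilnjmk$nhijllhm
  rot[9] = lnjmk$nhijllhmi
  rot[10] = njmk$nhijllhmil
  rot[11] = jmk$nhijllhmiln
  rot[12] = mk$nhijllhmilnj
  rot[13] = k$nhijllhmilnjm
  rot[14] = $nhijllhmilnjmk
Sorted (with $ < everything):
  sorted[0] = $nhijllhmilnjmk
  sorted[1] = hijllhmilnjmk$n
  sorted[2] = hmilnjmk$nhijll
  sorted[3] = ijllhmilnjmk$nh
  sorted[4] = ilnjmk$nhijllhm
  sorted[5] = jllhmilnjmk$nhi
  sorted[6] = jmk$nhijllhmiln
  sorted[7] = k$nhijllhmilnjm
  sorted[8] = lhmilnjmk$nhijl
  sorted[9] = llhmilnjmk$nhij
  sorted[10] = lnjmk$nhijllhmi
  sorted[11] = milnjmk$nhijllh
  sorted[12] = mk$nhijllhmilnj
  sorted[13] = nhijllhmilnjmk$
  sorted[14] = njmk$nhijllhmil
sorted[2] = hmilnjmk$nhijll

Answer: hmilnjmk$nhijll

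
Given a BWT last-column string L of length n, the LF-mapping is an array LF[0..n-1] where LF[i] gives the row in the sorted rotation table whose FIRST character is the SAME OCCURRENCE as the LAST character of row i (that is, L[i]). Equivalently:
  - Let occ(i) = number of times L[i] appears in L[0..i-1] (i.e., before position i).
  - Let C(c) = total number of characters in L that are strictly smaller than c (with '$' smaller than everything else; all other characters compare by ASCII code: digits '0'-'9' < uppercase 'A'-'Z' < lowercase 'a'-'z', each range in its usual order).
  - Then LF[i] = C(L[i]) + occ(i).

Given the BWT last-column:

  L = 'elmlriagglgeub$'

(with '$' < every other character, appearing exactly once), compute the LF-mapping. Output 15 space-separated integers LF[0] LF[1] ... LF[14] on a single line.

Answer: 3 9 12 10 13 8 1 5 6 11 7 4 14 2 0

Derivation:
Char counts: '$':1, 'a':1, 'b':1, 'e':2, 'g':3, 'i':1, 'l':3, 'm':1, 'r':1, 'u':1
C (first-col start): C('$')=0, C('a')=1, C('b')=2, C('e')=3, C('g')=5, C('i')=8, C('l')=9, C('m')=12, C('r')=13, C('u')=14
L[0]='e': occ=0, LF[0]=C('e')+0=3+0=3
L[1]='l': occ=0, LF[1]=C('l')+0=9+0=9
L[2]='m': occ=0, LF[2]=C('m')+0=12+0=12
L[3]='l': occ=1, LF[3]=C('l')+1=9+1=10
L[4]='r': occ=0, LF[4]=C('r')+0=13+0=13
L[5]='i': occ=0, LF[5]=C('i')+0=8+0=8
L[6]='a': occ=0, LF[6]=C('a')+0=1+0=1
L[7]='g': occ=0, LF[7]=C('g')+0=5+0=5
L[8]='g': occ=1, LF[8]=C('g')+1=5+1=6
L[9]='l': occ=2, LF[9]=C('l')+2=9+2=11
L[10]='g': occ=2, LF[10]=C('g')+2=5+2=7
L[11]='e': occ=1, LF[11]=C('e')+1=3+1=4
L[12]='u': occ=0, LF[12]=C('u')+0=14+0=14
L[13]='b': occ=0, LF[13]=C('b')+0=2+0=2
L[14]='$': occ=0, LF[14]=C('$')+0=0+0=0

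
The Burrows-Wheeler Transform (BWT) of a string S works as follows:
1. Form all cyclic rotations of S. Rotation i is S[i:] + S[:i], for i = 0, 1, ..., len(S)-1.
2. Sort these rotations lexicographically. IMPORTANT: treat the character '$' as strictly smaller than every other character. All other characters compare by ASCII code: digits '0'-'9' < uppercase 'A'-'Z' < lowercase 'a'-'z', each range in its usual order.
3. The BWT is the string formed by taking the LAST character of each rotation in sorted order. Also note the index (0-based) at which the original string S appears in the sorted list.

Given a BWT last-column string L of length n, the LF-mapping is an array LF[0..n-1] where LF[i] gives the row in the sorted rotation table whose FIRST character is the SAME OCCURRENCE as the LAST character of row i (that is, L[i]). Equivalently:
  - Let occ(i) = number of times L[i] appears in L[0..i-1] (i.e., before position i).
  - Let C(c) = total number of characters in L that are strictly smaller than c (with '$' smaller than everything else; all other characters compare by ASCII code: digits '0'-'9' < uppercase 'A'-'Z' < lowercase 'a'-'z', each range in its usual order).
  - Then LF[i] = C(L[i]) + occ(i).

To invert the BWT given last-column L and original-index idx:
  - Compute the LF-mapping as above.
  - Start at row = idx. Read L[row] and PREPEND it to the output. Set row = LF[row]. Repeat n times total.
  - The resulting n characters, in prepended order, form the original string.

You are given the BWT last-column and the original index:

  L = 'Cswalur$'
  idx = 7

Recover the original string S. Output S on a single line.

Answer: walrusC$

Derivation:
LF mapping: 1 5 7 2 3 6 4 0
Walk LF starting at row 7, prepending L[row]:
  step 1: row=7, L[7]='$', prepend. Next row=LF[7]=0
  step 2: row=0, L[0]='C', prepend. Next row=LF[0]=1
  step 3: row=1, L[1]='s', prepend. Next row=LF[1]=5
  step 4: row=5, L[5]='u', prepend. Next row=LF[5]=6
  step 5: row=6, L[6]='r', prepend. Next row=LF[6]=4
  step 6: row=4, L[4]='l', prepend. Next row=LF[4]=3
  step 7: row=3, L[3]='a', prepend. Next row=LF[3]=2
  step 8: row=2, L[2]='w', prepend. Next row=LF[2]=7
Reversed output: walrusC$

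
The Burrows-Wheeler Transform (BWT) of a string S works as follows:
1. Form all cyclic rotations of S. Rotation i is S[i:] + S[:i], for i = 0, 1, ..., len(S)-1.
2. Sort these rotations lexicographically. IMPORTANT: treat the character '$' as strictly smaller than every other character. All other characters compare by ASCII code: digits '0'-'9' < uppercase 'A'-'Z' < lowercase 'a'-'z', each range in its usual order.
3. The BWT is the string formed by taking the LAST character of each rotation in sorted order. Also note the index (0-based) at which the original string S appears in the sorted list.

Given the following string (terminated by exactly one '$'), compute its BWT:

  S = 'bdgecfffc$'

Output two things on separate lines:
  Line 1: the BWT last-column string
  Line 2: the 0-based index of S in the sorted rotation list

All 10 rotations (rotation i = S[i:]+S[:i]):
  rot[0] = bdgecfffc$
  rot[1] = dgecfffc$b
  rot[2] = gecfffc$bd
  rot[3] = ecfffc$bdg
  rot[4] = cfffc$bdge
  rot[5] = fffc$bdgec
  rot[6] = ffc$bdgecf
  rot[7] = fc$bdgecff
  rot[8] = c$bdgecfff
  rot[9] = $bdgecfffc
Sorted (with $ < everything):
  sorted[0] = $bdgecfffc  (last char: 'c')
  sorted[1] = bdgecfffc$  (last char: '$')
  sorted[2] = c$bdgecfff  (last char: 'f')
  sorted[3] = cfffc$bdge  (last char: 'e')
  sorted[4] = dgecfffc$b  (last char: 'b')
  sorted[5] = ecfffc$bdg  (last char: 'g')
  sorted[6] = fc$bdgecff  (last char: 'f')
  sorted[7] = ffc$bdgecf  (last char: 'f')
  sorted[8] = fffc$bdgec  (last char: 'c')
  sorted[9] = gecfffc$bd  (last char: 'd')
Last column: c$febgffcd
Original string S is at sorted index 1

Answer: c$febgffcd
1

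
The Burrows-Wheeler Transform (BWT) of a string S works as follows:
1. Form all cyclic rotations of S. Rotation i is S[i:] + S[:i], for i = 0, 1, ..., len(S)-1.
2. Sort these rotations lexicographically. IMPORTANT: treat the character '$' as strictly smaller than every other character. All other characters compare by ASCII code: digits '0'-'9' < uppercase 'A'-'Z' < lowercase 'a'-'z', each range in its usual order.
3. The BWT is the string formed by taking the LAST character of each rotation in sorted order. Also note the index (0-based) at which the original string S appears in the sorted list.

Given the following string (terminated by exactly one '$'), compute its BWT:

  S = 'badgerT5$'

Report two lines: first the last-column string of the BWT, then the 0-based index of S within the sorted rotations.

Answer: 5Trb$agde
4

Derivation:
All 9 rotations (rotation i = S[i:]+S[:i]):
  rot[0] = badgerT5$
  rot[1] = adgerT5$b
  rot[2] = dgerT5$ba
  rot[3] = gerT5$bad
  rot[4] = erT5$badg
  rot[5] = rT5$badge
  rot[6] = T5$badger
  rot[7] = 5$badgerT
  rot[8] = $badgerT5
Sorted (with $ < everything):
  sorted[0] = $badgerT5  (last char: '5')
  sorted[1] = 5$badgerT  (last char: 'T')
  sorted[2] = T5$badger  (last char: 'r')
  sorted[3] = adgerT5$b  (last char: 'b')
  sorted[4] = badgerT5$  (last char: '$')
  sorted[5] = dgerT5$ba  (last char: 'a')
  sorted[6] = erT5$badg  (last char: 'g')
  sorted[7] = gerT5$bad  (last char: 'd')
  sorted[8] = rT5$badge  (last char: 'e')
Last column: 5Trb$agde
Original string S is at sorted index 4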